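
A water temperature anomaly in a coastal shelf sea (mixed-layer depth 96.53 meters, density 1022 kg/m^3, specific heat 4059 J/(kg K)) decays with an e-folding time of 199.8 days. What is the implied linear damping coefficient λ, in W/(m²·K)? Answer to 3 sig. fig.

23.2

Areal heat capacity C = ρ c_p D = 1022 × 4059 × 96.53 = 4.00×10^8 J/(m^2 K).
τ = 199.8 days = 1.73×10^7 s.
λ = C / τ = 4.00×10^8 / 1.73×10^7 = 23.2 W/(m²·K).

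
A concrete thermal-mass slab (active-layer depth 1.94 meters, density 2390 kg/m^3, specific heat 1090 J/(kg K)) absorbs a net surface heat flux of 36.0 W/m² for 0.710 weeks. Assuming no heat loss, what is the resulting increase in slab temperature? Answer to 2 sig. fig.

Areal heat capacity C = ρ c_p D = 2390 × 1090 × 1.94 = 5.05×10^6 J/(m^2 K).
Net heat input Q = F Δt = 36.0 × (0.710 weeks × 6.048×10^5 s/week) = 1.55×10^7 J/m².
ΔT = Q / C = 1.55×10^7 / 5.05×10^6 = 3.06 K.

3.1 K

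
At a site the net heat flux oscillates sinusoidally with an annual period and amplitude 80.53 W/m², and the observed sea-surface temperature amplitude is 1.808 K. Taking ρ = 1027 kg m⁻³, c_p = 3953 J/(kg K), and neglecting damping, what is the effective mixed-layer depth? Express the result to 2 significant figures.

55 m

ω = 2π / 3.15×10^7 s = 1.99×10^-7 s⁻¹.
Required C = F₀ / (A ω) = 80.53 / (1.808 × 1.99×10^-7) = 2.24×10^8 J/(m²·K).
D = C / (ρ c_p) = 2.24×10^8 / (1027 × 3953) = 55.1 m.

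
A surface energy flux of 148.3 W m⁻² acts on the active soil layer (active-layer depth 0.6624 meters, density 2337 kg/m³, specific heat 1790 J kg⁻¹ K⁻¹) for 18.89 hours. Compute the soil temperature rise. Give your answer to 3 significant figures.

3.64 K

Areal heat capacity C = ρ c_p D = 2337 × 1790 × 0.6624 = 2.77×10^6 J m⁻² K⁻¹.
Net heat input Q = F Δt = 148.3 × (18.89 hours × 3600 s/hour) = 1.01×10^7 J/m².
ΔT = Q / C = 1.01×10^7 / 2.77×10^6 = 3.64 K.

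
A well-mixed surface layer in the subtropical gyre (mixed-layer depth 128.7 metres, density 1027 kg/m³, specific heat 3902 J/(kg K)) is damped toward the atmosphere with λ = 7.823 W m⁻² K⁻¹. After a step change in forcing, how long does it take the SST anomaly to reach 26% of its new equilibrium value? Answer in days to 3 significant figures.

230 days

Areal heat capacity C = ρ c_p D = 1027 × 3902 × 128.7 = 5.16×10^8 J/(m^2 K).
τ = C / λ = 5.16×10^8 / 7.823 = 6.59×10^7 s.
Fraction reached: 1 − e^(−t/τ) = 0.26 ⇒ t = −τ ln(1 − 0.26) = τ × 0.301.
t = 1.99×10^7 s = 230 days.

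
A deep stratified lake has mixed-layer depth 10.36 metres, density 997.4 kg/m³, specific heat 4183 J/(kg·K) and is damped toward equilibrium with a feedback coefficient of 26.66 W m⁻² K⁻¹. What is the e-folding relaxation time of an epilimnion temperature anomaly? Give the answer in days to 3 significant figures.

Areal heat capacity C = ρ c_p D = 997.4 × 4183 × 10.36 = 4.32×10^7 J/(m²·K).
Relaxation time τ = C / λ = 4.32×10^7 / 26.66 = 1.62×10^6 s.
In days: 1.62×10^6 s / (86400 s/day) = 18.8 days.

18.8 days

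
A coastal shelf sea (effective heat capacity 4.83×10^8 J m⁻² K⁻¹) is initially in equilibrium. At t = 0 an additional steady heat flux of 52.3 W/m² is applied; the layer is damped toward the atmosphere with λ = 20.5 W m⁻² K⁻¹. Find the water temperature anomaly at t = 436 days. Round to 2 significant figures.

2.0 K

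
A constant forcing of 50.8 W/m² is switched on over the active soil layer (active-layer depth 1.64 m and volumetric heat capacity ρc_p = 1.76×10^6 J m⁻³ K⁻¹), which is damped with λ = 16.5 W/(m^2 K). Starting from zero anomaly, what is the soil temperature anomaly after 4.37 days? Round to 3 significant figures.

2.72 K

Areal heat capacity C = ρc_p × D = 1.76×10^6 × 1.64 = 2.89×10^6 J/(m²·K).
τ = C / λ = 2.89×10^6 / 16.5 = 1.75×10^5 s.
Equilibrium anomaly ΔT_eq = F / λ = 50.8 / 16.5 = 3.08 K.
t = 4.37 days = 3.78×10^5 s, so t/τ = 2.16.
ΔT(t) = ΔT_eq (1 − e^(−t/τ)) = 3.08 × (1 − e^−2.16) = 2.72 K.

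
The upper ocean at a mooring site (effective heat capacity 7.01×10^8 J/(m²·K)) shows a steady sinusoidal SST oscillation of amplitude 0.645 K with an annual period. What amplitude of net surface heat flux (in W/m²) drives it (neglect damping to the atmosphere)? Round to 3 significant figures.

Areal heat capacity C = 7.01×10^8 J/(m²·K) (given).
ω = 2π / 3.15×10^7 s = 1.99×10^-7 s⁻¹.
Cω = 7.01×10^8 × 1.99×10^-7 = 140 W/(m²·K).
F₀ = A × Cω = 0.645 × 140 = 90.1 W/m².

90.1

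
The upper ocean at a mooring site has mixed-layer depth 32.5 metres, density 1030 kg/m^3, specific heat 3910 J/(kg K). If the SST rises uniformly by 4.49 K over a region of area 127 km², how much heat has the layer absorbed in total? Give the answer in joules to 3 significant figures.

Areal heat capacity C = ρ c_p D = 1030 × 3910 × 32.5 = 1.31×10^8 J m⁻² K⁻¹.
Heat per unit area: q = C ΔT = 1.31×10^8 × 4.49 = 5.88×10^8 J/m².
Total heat: Q = q × A = 5.88×10^8 × (127 × 10⁶ m²) = 7.46×10^16 J.

7.46×10^16 J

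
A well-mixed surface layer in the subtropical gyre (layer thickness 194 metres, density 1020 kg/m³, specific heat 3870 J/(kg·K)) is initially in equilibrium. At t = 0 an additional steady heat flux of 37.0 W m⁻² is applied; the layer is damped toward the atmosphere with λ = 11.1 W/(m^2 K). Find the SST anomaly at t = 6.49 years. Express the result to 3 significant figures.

3.16 K

Areal heat capacity C = ρ c_p D = 1020 × 3870 × 194 = 7.66×10^8 J m⁻² K⁻¹.
τ = C / λ = 7.66×10^8 / 11.1 = 6.90×10^7 s.
Equilibrium anomaly ΔT_eq = F / λ = 37.0 / 11.1 = 3.33 K.
t = 6.49 years = 2.05×10^8 s, so t/τ = 2.97.
ΔT(t) = ΔT_eq (1 − e^(−t/τ)) = 3.33 × (1 − e^−2.97) = 3.16 K.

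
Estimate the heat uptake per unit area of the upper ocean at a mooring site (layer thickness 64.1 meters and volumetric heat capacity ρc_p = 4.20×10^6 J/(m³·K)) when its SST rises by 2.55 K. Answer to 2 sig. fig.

6.9×10^8

Areal heat capacity C = ρc_p × D = 4.20×10^6 × 64.1 = 2.69×10^8 J/(m^2 K).
ΔQ = C ΔT = 2.69×10^8 × 2.55 = 6.87×10^8 J/m².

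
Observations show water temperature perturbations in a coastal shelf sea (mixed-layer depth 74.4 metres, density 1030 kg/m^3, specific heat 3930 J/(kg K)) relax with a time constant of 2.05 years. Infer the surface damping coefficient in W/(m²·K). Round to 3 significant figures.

Areal heat capacity C = ρ c_p D = 1030 × 3930 × 74.4 = 3.01×10^8 J m⁻² K⁻¹.
τ = 2.05 years = 6.47×10^7 s.
λ = C / τ = 3.01×10^8 / 6.47×10^7 = 4.66 W/(m²·K).

4.66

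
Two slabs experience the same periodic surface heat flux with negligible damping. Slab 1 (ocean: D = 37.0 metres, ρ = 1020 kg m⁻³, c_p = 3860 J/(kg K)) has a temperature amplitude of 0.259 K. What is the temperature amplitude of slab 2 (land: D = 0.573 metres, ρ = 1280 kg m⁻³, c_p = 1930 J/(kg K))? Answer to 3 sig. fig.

26.7 K

C_ocean = 1.46×10^8 J/(m²·K); C_land = 1.42×10^6 J/(m²·K).
A ∝ 1/C ⇒ A_land = A_ocean × C_ocean/C_land = 0.259 × 103 = 26.7 K.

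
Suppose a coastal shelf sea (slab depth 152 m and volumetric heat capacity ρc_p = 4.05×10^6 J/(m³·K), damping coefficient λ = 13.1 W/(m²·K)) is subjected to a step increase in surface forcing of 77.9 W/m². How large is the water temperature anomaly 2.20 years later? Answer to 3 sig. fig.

Areal heat capacity C = ρc_p × D = 4.05×10^6 × 152 = 6.16×10^8 J/(m^2 K).
τ = C / λ = 6.16×10^8 / 13.1 = 4.70×10^7 s.
Equilibrium anomaly ΔT_eq = F / λ = 77.9 / 13.1 = 5.95 K.
t = 2.20 years = 6.94×10^7 s, so t/τ = 1.48.
ΔT(t) = ΔT_eq (1 − e^(−t/τ)) = 5.95 × (1 − e^−1.48) = 4.59 K.

4.59 K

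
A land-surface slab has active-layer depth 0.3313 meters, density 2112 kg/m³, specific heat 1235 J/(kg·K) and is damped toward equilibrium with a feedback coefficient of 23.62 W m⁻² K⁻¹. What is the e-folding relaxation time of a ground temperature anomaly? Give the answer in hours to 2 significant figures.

10 hours

Areal heat capacity C = ρ c_p D = 2112 × 1235 × 0.3313 = 8.64×10^5 J/(m²·K).
Relaxation time τ = C / λ = 8.64×10^5 / 23.62 = 36600 s.
In hours: 36600 s / (3600 s/hour) = 10.2 hours.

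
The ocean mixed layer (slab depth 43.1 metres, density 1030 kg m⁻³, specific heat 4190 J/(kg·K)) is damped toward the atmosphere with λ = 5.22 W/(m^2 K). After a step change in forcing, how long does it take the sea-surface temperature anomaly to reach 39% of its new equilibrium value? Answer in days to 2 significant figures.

Areal heat capacity C = ρ c_p D = 1030 × 4190 × 43.1 = 1.86×10^8 J/(m²·K).
τ = C / λ = 1.86×10^8 / 5.22 = 3.56×10^7 s.
Fraction reached: 1 − e^(−t/τ) = 0.39 ⇒ t = −τ ln(1 − 0.39) = τ × 0.494.
t = 1.76×10^7 s = 204 days.

200 days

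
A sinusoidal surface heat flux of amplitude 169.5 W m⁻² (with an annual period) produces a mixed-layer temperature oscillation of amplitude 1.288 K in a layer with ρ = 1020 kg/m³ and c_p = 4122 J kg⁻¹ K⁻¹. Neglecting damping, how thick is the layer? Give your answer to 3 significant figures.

ω = 2π / 3.15×10^7 s = 1.99×10^-7 s⁻¹.
Required C = F₀ / (A ω) = 169.5 / (1.288 × 1.99×10^-7) = 6.61×10^8 J/(m²·K).
D = C / (ρ c_p) = 6.61×10^8 / (1020 × 4122) = 157 m.

157 m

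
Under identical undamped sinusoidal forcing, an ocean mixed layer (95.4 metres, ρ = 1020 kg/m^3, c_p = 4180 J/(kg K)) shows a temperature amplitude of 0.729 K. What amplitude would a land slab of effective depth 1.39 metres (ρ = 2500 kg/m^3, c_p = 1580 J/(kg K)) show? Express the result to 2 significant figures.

C_ocean = 4.07×10^8 J/(m²·K); C_land = 5.49×10^6 J/(m²·K).
A ∝ 1/C ⇒ A_land = A_ocean × C_ocean/C_land = 0.729 × 74.1 = 54.0 K.

54 K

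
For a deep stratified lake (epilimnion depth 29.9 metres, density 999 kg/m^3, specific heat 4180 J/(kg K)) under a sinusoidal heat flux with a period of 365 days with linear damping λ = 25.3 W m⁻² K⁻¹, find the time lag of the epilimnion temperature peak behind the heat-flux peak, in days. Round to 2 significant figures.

45 days

Areal heat capacity C = ρ c_p D = 999 × 4180 × 29.9 = 1.25×10^8 J/(m²·K).
ω = 2π / 3.15×10^7 s = 1.99×10^-7 s⁻¹.
Phase lag φ = arctan(Cω/λ) = arctan(24.9/25.3) = 0.777 rad.
Time lag = φ / ω = 0.777 / 1.99×10^-7 = 3.90×10^6 s = 45.1 days.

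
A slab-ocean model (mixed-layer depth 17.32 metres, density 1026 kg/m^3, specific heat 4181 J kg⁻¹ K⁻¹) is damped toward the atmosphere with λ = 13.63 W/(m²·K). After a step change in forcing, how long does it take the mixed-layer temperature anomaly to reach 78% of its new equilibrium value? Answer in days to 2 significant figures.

96 days

Areal heat capacity C = ρ c_p D = 1026 × 4181 × 17.32 = 7.43×10^7 J m⁻² K⁻¹.
τ = C / λ = 7.43×10^7 / 13.63 = 5.45×10^6 s.
Fraction reached: 1 − e^(−t/τ) = 0.78 ⇒ t = −τ ln(1 − 0.78) = τ × 1.51.
t = 8.25×10^6 s = 95.5 days.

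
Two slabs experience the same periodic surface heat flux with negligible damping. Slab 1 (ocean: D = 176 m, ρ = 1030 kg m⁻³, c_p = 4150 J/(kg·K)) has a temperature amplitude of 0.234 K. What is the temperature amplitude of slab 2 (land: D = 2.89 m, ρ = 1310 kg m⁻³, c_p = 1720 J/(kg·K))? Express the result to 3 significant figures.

C_ocean = 7.52×10^8 J/(m²·K); C_land = 6.51×10^6 J/(m²·K).
A ∝ 1/C ⇒ A_land = A_ocean × C_ocean/C_land = 0.234 × 116 = 27.0 K.

27.0 K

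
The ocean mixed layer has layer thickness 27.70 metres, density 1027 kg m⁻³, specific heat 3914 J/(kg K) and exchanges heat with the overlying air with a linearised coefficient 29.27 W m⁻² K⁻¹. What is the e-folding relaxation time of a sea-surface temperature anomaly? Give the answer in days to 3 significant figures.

44.0 days

Areal heat capacity C = ρ c_p D = 1027 × 3914 × 27.70 = 1.11×10^8 J/(m²·K).
Relaxation time τ = C / λ = 1.11×10^8 / 29.27 = 3.80×10^6 s.
In days: 3.80×10^6 s / (86400 s/day) = 44.0 days.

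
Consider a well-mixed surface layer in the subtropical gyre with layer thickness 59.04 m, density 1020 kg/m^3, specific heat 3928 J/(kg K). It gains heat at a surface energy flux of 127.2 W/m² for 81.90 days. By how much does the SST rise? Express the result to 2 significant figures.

Areal heat capacity C = ρ c_p D = 1020 × 3928 × 59.04 = 2.37×10^8 J/(m^2 K).
Net heat input Q = F Δt = 127.2 × (81.90 days × 86400 s/day) = 9.00×10^8 J/m².
ΔT = Q / C = 9.00×10^8 / 2.37×10^8 = 3.81 K.

3.8 K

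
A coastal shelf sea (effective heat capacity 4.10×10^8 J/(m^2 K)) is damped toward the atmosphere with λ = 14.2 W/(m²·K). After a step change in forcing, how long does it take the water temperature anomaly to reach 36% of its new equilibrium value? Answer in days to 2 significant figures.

Areal heat capacity C = 4.10×10^8 J/(m^2 K) (given).
τ = C / λ = 4.10×10^8 / 14.2 = 2.89×10^7 s.
Fraction reached: 1 − e^(−t/τ) = 0.36 ⇒ t = −τ ln(1 − 0.36) = τ × 0.446.
t = 1.29×10^7 s = 149 days.

150 days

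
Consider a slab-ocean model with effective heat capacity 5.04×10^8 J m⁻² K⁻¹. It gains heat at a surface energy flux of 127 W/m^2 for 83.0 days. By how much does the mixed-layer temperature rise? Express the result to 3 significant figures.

Areal heat capacity C = 5.04×10^8 J m⁻² K⁻¹ (given).
Net heat input Q = F Δt = 127 × (83.0 days × 86400 s/day) = 9.11×10^8 J/m².
ΔT = Q / C = 9.11×10^8 / 5.04×10^8 = 1.81 K.

1.81 K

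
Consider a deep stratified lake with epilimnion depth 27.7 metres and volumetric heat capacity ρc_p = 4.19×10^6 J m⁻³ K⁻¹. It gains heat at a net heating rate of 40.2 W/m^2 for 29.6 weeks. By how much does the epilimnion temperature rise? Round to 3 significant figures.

Areal heat capacity C = ρc_p × D = 4.19×10^6 × 27.7 = 1.16×10^8 J/(m²·K).
Net heat input Q = F Δt = 40.2 × (29.6 weeks × 6.048×10^5 s/week) = 7.20×10^8 J/m².
ΔT = Q / C = 7.20×10^8 / 1.16×10^8 = 6.20 K.

6.20 K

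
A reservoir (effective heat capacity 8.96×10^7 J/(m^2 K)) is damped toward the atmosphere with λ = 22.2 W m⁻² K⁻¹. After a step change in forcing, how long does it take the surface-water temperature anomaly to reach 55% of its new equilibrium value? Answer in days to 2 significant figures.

37 days

Areal heat capacity C = 8.96×10^7 J/(m^2 K) (given).
τ = C / λ = 8.96×10^7 / 22.2 = 4.04×10^6 s.
Fraction reached: 1 − e^(−t/τ) = 0.55 ⇒ t = −τ ln(1 − 0.55) = τ × 0.799.
t = 3.22×10^6 s = 37.3 days.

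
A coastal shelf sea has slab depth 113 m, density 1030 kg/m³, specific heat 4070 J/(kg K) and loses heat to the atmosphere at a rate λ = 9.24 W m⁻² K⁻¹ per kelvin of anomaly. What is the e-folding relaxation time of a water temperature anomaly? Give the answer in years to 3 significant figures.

Areal heat capacity C = ρ c_p D = 1030 × 4070 × 113 = 4.74×10^8 J/(m^2 K).
Relaxation time τ = C / λ = 4.74×10^8 / 9.24 = 5.13×10^7 s.
In years: 5.13×10^7 s / (3.156×10^7 s/year) = 1.62 years.

1.62 years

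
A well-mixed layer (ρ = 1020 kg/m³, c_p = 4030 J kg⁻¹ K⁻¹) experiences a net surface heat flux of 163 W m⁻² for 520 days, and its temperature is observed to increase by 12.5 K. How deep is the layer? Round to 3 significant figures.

143 m

Heat input Q = F Δt = 163 × 4.49×10^7 s = 7.32×10^9 J/m².
Required areal heat capacity C = Q / ΔT = 5.86×10^8 J/(m²·K).
Depth D = C / (ρ c_p) = 5.86×10^8 / (1020 × 4030) = 143 m.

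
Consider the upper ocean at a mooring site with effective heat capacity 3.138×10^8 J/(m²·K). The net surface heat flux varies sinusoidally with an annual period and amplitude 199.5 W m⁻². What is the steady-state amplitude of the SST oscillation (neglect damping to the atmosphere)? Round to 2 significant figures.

3.2 K

Areal heat capacity C = 3.138×10^8 J/(m²·K) (given).
Angular frequency ω = 2π / T = 2π / 3.15×10^7 s = 1.99×10^-7 s⁻¹.
Cω = 3.14×10^8 × 1.99×10^-7 = 62.5 W/(m²·K).
Amplitude A = F₀ / (Cω) = 199.5 / 62.5 = 3.19 K.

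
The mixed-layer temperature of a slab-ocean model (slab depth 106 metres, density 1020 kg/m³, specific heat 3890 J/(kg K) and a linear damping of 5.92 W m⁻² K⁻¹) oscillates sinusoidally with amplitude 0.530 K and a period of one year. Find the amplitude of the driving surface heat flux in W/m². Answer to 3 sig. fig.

Areal heat capacity C = ρ c_p D = 1020 × 3890 × 106 = 4.21×10^8 J m⁻² K⁻¹.
ω = 2π / 3.15×10^7 s = 1.99×10^-7 s⁻¹.
√((Cω)² + λ²) = √((83.8)² + 5.92²) = 84.0 W/(m²·K).
F₀ = A × √((Cω)²+λ²) = 0.530 × 84.0 = 44.5 W/m².

44.5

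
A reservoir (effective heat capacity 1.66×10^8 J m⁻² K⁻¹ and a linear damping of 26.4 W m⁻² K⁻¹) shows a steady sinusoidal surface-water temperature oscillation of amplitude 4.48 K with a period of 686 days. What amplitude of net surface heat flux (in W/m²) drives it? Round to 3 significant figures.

142

Areal heat capacity C = 1.66×10^8 J m⁻² K⁻¹ (given).
ω = 2π / 5.93×10^7 s = 1.06×10^-7 s⁻¹.
√((Cω)² + λ²) = √((17.6)² + 26.4²) = 31.7 W/(m²·K).
F₀ = A × √((Cω)²+λ²) = 4.48 × 31.7 = 142 W/m².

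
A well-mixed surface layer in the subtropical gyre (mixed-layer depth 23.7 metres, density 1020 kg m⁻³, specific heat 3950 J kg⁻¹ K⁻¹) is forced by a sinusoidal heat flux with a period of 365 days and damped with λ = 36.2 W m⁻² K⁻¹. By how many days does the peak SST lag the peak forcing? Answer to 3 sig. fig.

Areal heat capacity C = ρ c_p D = 1020 × 3950 × 23.7 = 9.55×10^7 J m⁻² K⁻¹.
ω = 2π / 3.15×10^7 s = 1.99×10^-7 s⁻¹.
Phase lag φ = arctan(Cω/λ) = arctan(19.0/36.2) = 0.484 rad.
Time lag = φ / ω = 0.484 / 1.99×10^-7 = 2.43×10^6 s = 28.1 days.

28.1 days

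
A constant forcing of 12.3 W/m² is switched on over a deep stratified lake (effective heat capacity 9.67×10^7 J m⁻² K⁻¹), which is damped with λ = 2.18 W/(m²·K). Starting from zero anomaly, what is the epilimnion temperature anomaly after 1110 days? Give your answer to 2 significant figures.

Areal heat capacity C = 9.67×10^7 J m⁻² K⁻¹ (given).
τ = C / λ = 9.67×10^7 / 2.18 = 4.44×10^7 s.
Equilibrium anomaly ΔT_eq = F / λ = 12.3 / 2.18 = 5.64 K.
t = 1110 days = 9.59×10^7 s, so t/τ = 2.16.
ΔT(t) = ΔT_eq (1 − e^(−t/τ)) = 5.64 × (1 − e^−2.16) = 4.99 K.

5.0 K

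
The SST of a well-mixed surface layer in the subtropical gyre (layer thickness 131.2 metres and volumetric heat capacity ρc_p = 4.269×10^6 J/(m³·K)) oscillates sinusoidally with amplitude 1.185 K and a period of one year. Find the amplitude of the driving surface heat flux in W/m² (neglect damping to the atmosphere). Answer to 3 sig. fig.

Areal heat capacity C = ρc_p × D = 4.269×10^6 × 131.2 = 5.60×10^8 J/(m^2 K).
ω = 2π / 3.15×10^7 s = 1.99×10^-7 s⁻¹.
Cω = 5.60×10^8 × 1.99×10^-7 = 112 W/(m²·K).
F₀ = A × Cω = 1.185 × 112 = 132 W/m².

132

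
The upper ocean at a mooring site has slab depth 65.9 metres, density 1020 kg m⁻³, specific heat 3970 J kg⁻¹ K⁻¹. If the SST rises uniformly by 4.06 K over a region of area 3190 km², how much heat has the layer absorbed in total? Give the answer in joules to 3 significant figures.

3.46×10^18 J

Areal heat capacity C = ρ c_p D = 1020 × 3970 × 65.9 = 2.67×10^8 J/(m^2 K).
Heat per unit area: q = C ΔT = 2.67×10^8 × 4.06 = 1.08×10^9 J/m².
Total heat: Q = q × A = 1.08×10^9 × (3190 × 10⁶ m²) = 3.46×10^18 J.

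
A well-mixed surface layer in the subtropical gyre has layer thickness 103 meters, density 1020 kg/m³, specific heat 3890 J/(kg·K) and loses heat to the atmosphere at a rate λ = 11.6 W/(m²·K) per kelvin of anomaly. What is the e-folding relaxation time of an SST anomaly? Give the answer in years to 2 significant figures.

1.1 years

Areal heat capacity C = ρ c_p D = 1020 × 3890 × 103 = 4.09×10^8 J/(m²·K).
Relaxation time τ = C / λ = 4.09×10^8 / 11.6 = 3.52×10^7 s.
In years: 3.52×10^7 s / (3.156×10^7 s/year) = 1.12 years.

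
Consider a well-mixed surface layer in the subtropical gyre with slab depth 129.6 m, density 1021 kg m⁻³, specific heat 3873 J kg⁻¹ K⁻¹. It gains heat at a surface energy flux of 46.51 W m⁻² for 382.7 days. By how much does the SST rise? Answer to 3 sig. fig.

3.00 K

Areal heat capacity C = ρ c_p D = 1021 × 3873 × 129.6 = 5.12×10^8 J m⁻² K⁻¹.
Net heat input Q = F Δt = 46.51 × (382.7 days × 86400 s/day) = 1.54×10^9 J/m².
ΔT = Q / C = 1.54×10^9 / 5.12×10^8 = 3.00 K.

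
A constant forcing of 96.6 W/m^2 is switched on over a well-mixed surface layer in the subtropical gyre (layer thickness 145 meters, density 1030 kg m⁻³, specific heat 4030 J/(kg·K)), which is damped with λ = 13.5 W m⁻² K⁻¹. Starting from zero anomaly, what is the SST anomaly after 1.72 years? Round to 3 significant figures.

Areal heat capacity C = ρ c_p D = 1030 × 4030 × 145 = 6.02×10^8 J/(m²·K).
τ = C / λ = 6.02×10^8 / 13.5 = 4.46×10^7 s.
Equilibrium anomaly ΔT_eq = F / λ = 96.6 / 13.5 = 7.16 K.
t = 1.72 years = 5.43×10^7 s, so t/τ = 1.22.
ΔT(t) = ΔT_eq (1 − e^(−t/τ)) = 7.16 × (1 − e^−1.22) = 5.04 K.

5.04 K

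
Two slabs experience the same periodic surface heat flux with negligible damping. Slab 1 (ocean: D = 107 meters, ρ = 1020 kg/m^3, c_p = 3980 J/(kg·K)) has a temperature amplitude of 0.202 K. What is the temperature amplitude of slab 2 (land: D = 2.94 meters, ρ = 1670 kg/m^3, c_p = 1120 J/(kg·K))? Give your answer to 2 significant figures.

16 K

C_ocean = 4.34×10^8 J/(m²·K); C_land = 5.50×10^6 J/(m²·K).
A ∝ 1/C ⇒ A_land = A_ocean × C_ocean/C_land = 0.202 × 79.0 = 16.0 K.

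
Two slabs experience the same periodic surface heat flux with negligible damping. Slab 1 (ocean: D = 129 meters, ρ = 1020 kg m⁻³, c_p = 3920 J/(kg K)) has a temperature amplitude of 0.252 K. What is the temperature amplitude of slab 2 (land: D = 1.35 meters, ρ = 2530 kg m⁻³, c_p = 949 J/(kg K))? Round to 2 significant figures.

C_ocean = 5.16×10^8 J/(m²·K); C_land = 3.24×10^6 J/(m²·K).
A ∝ 1/C ⇒ A_land = A_ocean × C_ocean/C_land = 0.252 × 159 = 40.1 K.

40 K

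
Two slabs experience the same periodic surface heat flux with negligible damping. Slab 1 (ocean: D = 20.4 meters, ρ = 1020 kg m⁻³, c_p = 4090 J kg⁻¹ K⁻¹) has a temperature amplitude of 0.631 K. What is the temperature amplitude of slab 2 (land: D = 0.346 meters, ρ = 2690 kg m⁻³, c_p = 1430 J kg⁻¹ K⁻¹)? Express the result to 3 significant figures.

40.3 K

C_ocean = 8.51×10^7 J/(m²·K); C_land = 1.33×10^6 J/(m²·K).
A ∝ 1/C ⇒ A_land = A_ocean × C_ocean/C_land = 0.631 × 63.9 = 40.3 K.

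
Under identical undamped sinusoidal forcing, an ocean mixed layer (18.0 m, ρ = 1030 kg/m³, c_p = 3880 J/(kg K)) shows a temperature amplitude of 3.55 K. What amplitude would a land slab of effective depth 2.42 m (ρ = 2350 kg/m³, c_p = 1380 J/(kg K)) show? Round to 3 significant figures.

32.5 K

C_ocean = 7.19×10^7 J/(m²·K); C_land = 7.85×10^6 J/(m²·K).
A ∝ 1/C ⇒ A_land = A_ocean × C_ocean/C_land = 3.55 × 9.17 = 32.5 K.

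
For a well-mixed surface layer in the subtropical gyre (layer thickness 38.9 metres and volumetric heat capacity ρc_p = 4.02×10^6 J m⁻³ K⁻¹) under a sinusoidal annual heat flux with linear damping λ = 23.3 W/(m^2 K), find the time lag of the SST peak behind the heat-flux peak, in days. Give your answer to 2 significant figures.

Areal heat capacity C = ρc_p × D = 4.02×10^6 × 38.9 = 1.56×10^8 J/(m²·K).
ω = 2π / 3.15×10^7 s = 1.99×10^-7 s⁻¹.
Phase lag φ = arctan(Cω/λ) = arctan(31.2/23.3) = 0.929 rad.
Time lag = φ / ω = 0.929 / 1.99×10^-7 = 4.66×10^6 s = 53.9 days.

54 days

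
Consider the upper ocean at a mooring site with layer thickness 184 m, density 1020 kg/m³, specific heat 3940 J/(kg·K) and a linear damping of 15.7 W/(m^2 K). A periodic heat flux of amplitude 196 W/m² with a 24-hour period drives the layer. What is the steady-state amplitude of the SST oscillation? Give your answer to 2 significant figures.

Areal heat capacity C = ρ c_p D = 1020 × 3940 × 184 = 7.39×10^8 J/(m²·K).
Angular frequency ω = 2π / T = 2π / 86400 s = 7.27×10^-5 s⁻¹.
√((Cω)² + λ²) = √((53800)² + 15.7²) = 53800 W/(m²·K).
Amplitude A = F₀ / √((Cω)²+λ²) = 196 / 53800 = 0.00364 K.

0.0036 K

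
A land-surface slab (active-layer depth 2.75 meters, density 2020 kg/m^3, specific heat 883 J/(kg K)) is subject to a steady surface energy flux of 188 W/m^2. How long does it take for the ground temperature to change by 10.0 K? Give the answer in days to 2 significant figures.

Areal heat capacity C = ρ c_p D = 2020 × 883 × 2.75 = 4.91×10^6 J/(m²·K).
Time required: Δt = C ΔT / F = 4.91×10^6 × 10.0 / 188 = 2.61×10^5 s.
In days: 2.61×10^5 s / (86400 s/day) = 3.02 days.

3.0 days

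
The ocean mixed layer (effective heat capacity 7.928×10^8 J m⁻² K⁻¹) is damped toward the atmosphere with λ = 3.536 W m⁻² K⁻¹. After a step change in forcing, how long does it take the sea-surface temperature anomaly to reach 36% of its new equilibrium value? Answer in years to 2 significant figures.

3.2 years

Areal heat capacity C = 7.928×10^8 J m⁻² K⁻¹ (given).
τ = C / λ = 7.93×10^8 / 3.536 = 2.24×10^8 s.
Fraction reached: 1 − e^(−t/τ) = 0.36 ⇒ t = −τ ln(1 − 0.36) = τ × 0.446.
t = 1.00×10^8 s = 3.17 years.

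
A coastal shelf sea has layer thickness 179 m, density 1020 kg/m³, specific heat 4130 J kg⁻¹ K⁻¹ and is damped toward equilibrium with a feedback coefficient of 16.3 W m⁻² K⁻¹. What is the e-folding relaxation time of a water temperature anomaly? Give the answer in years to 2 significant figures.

1.5 years

Areal heat capacity C = ρ c_p D = 1020 × 4130 × 179 = 7.54×10^8 J m⁻² K⁻¹.
Relaxation time τ = C / λ = 7.54×10^8 / 16.3 = 4.63×10^7 s.
In years: 4.63×10^7 s / (3.156×10^7 s/year) = 1.47 years.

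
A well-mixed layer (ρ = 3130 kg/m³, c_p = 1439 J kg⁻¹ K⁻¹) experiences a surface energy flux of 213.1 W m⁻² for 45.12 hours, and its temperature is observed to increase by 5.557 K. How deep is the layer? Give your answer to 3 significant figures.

Heat input Q = F Δt = 213.1 × 1.62×10^5 s = 3.46×10^7 J/m².
Required areal heat capacity C = Q / ΔT = 6.23×10^6 J/(m²·K).
Depth D = C / (ρ c_p) = 6.23×10^6 / (3130 × 1439) = 1.38 m.

1.38 m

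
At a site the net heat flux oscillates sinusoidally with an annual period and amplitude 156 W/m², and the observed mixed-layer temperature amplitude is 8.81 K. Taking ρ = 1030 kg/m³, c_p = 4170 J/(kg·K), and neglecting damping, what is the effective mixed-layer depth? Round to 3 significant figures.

ω = 2π / 3.15×10^7 s = 1.99×10^-7 s⁻¹.
Required C = F₀ / (A ω) = 156 / (8.81 × 1.99×10^-7) = 8.89×10^7 J/(m²·K).
D = C / (ρ c_p) = 8.89×10^7 / (1030 × 4170) = 20.7 m.

20.7 m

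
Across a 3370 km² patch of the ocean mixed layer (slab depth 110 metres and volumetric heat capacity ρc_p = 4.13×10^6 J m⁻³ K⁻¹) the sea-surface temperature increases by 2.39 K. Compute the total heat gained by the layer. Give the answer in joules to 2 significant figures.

Areal heat capacity C = ρc_p × D = 4.13×10^6 × 110 = 4.54×10^8 J/(m²·K).
Heat per unit area: q = C ΔT = 4.54×10^8 × 2.39 = 1.09×10^9 J/m².
Total heat: Q = q × A = 1.09×10^9 × (3370 × 10⁶ m²) = 3.66×10^18 J.

3.7×10^18 J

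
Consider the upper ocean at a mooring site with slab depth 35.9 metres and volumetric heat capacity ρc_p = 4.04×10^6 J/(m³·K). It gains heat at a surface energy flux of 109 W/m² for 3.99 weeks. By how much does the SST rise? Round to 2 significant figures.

Areal heat capacity C = ρc_p × D = 4.04×10^6 × 35.9 = 1.45×10^8 J m⁻² K⁻¹.
Net heat input Q = F Δt = 109 × (3.99 weeks × 6.048×10^5 s/week) = 2.63×10^8 J/m².
ΔT = Q / C = 2.63×10^8 / 1.45×10^8 = 1.81 K.

1.8 K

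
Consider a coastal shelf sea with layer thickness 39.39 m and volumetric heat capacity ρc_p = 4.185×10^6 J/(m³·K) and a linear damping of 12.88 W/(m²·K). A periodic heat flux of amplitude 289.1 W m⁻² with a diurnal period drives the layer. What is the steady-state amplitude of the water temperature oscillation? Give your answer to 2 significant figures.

Areal heat capacity C = ρc_p × D = 4.185×10^6 × 39.39 = 1.65×10^8 J m⁻² K⁻¹.
Angular frequency ω = 2π / T = 2π / 86400 s = 7.27×10^-5 s⁻¹.
√((Cω)² + λ²) = √((12000)² + 12.88²) = 12000 W/(m²·K).
Amplitude A = F₀ / √((Cω)²+λ²) = 289.1 / 12000 = 0.0241 K.

0.024 K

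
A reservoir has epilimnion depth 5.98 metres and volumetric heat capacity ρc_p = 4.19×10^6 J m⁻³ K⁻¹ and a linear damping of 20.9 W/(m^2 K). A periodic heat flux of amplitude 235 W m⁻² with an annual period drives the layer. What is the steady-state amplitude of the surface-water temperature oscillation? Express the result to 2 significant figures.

11 K

Areal heat capacity C = ρc_p × D = 4.19×10^6 × 5.98 = 2.51×10^7 J m⁻² K⁻¹.
Angular frequency ω = 2π / T = 2π / 3.15×10^7 s = 1.99×10^-7 s⁻¹.
√((Cω)² + λ²) = √((4.99)² + 20.9²) = 21.5 W/(m²·K).
Amplitude A = F₀ / √((Cω)²+λ²) = 235 / 21.5 = 10.9 K.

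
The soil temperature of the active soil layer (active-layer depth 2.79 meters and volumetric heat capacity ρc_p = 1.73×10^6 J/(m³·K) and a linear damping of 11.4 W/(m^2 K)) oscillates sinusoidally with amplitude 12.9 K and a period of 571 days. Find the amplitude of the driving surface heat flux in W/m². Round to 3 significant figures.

147

Areal heat capacity C = ρc_p × D = 1.73×10^6 × 2.79 = 4.83×10^6 J/(m²·K).
ω = 2π / 4.93×10^7 s = 1.27×10^-7 s⁻¹.
√((Cω)² + λ²) = √((0.615)² + 11.4²) = 11.4 W/(m²·K).
F₀ = A × √((Cω)²+λ²) = 12.9 × 11.4 = 147 W/m².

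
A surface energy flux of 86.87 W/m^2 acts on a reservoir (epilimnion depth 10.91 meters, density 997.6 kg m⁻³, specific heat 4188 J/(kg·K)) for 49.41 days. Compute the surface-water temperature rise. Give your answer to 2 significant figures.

8.1 K

Areal heat capacity C = ρ c_p D = 997.6 × 4188 × 10.91 = 4.56×10^7 J/(m^2 K).
Net heat input Q = F Δt = 86.87 × (49.41 days × 86400 s/day) = 3.71×10^8 J/m².
ΔT = Q / C = 3.71×10^8 / 4.56×10^7 = 8.14 K.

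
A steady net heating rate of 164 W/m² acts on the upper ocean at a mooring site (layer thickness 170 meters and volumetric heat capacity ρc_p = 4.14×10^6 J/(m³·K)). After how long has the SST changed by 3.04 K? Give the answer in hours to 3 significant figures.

3620 hours

Areal heat capacity C = ρc_p × D = 4.14×10^6 × 170 = 7.04×10^8 J/(m^2 K).
Time required: Δt = C ΔT / F = 7.04×10^8 × 3.04 / 164 = 1.30×10^7 s.
In hours: 1.30×10^7 s / (3600 s/hour) = 3620 hours.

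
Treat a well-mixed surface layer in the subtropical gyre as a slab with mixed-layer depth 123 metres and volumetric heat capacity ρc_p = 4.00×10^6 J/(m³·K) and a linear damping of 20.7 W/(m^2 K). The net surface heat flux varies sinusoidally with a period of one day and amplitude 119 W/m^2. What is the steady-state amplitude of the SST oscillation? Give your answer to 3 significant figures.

Areal heat capacity C = ρc_p × D = 4.00×10^6 × 123 = 4.92×10^8 J m⁻² K⁻¹.
Angular frequency ω = 2π / T = 2π / 86400 s = 7.27×10^-5 s⁻¹.
√((Cω)² + λ²) = √((35800)² + 20.7²) = 35800 W/(m²·K).
Amplitude A = F₀ / √((Cω)²+λ²) = 119 / 35800 = 0.00333 K.

0.00333 K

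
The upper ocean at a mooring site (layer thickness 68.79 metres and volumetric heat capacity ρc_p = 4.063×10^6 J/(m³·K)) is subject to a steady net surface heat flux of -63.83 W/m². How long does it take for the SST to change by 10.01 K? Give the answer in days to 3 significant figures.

Areal heat capacity C = ρc_p × D = 4.063×10^6 × 68.79 = 2.79×10^8 J/(m^2 K).
Time required: Δt = C ΔT / F = 2.79×10^8 × -10.01 / -63.83 = 4.38×10^7 s.
In days: 4.38×10^7 s / (86400 s/day) = 507 days.

507 days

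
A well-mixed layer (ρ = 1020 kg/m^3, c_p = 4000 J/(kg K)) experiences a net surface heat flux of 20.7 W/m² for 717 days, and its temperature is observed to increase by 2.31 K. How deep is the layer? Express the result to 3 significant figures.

Heat input Q = F Δt = 20.7 × 6.19×10^7 s = 1.28×10^9 J/m².
Required areal heat capacity C = Q / ΔT = 5.55×10^8 J/(m²·K).
Depth D = C / (ρ c_p) = 5.55×10^8 / (1020 × 4000) = 136 m.

136 m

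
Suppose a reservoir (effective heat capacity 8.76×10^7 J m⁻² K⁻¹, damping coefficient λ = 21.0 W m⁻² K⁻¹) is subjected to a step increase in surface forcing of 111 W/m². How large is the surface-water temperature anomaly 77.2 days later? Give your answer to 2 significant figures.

4.2 K

Areal heat capacity C = 8.76×10^7 J m⁻² K⁻¹ (given).
τ = C / λ = 8.76×10^7 / 21.0 = 4.17×10^6 s.
Equilibrium anomaly ΔT_eq = F / λ = 111 / 21.0 = 5.29 K.
t = 77.2 days = 6.67×10^6 s, so t/τ = 1.60.
ΔT(t) = ΔT_eq (1 − e^(−t/τ)) = 5.29 × (1 − e^−1.60) = 4.22 K.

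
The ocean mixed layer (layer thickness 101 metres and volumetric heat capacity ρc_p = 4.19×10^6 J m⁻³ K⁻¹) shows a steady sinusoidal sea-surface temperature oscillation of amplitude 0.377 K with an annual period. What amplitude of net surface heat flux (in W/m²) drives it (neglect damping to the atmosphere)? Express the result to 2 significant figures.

32

Areal heat capacity C = ρc_p × D = 4.19×10^6 × 101 = 4.23×10^8 J m⁻² K⁻¹.
ω = 2π / 3.15×10^7 s = 1.99×10^-7 s⁻¹.
Cω = 4.23×10^8 × 1.99×10^-7 = 84.3 W/(m²·K).
F₀ = A × Cω = 0.377 × 84.3 = 31.8 W/m².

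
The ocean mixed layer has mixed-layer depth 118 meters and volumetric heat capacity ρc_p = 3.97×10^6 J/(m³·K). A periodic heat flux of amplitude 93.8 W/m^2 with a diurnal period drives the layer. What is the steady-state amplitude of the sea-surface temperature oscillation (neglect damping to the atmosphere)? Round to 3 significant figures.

Areal heat capacity C = ρc_p × D = 3.97×10^6 × 118 = 4.68×10^8 J/(m^2 K).
Angular frequency ω = 2π / T = 2π / 86400 s = 7.27×10^-5 s⁻¹.
Cω = 4.68×10^8 × 7.27×10^-5 = 34100 W/(m²·K).
Amplitude A = F₀ / (Cω) = 93.8 / 34100 = 0.00275 K.

0.00275 K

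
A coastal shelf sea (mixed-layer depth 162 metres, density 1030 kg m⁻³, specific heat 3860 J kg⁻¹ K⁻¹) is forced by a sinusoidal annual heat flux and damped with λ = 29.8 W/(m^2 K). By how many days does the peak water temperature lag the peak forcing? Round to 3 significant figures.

78.0 days

Areal heat capacity C = ρ c_p D = 1030 × 3860 × 162 = 6.44×10^8 J m⁻² K⁻¹.
ω = 2π / 3.15×10^7 s = 1.99×10^-7 s⁻¹.
Phase lag φ = arctan(Cω/λ) = arctan(128/29.8) = 1.34 rad.
Time lag = φ / ω = 1.34 / 1.99×10^-7 = 6.74×10^6 s = 78.0 days.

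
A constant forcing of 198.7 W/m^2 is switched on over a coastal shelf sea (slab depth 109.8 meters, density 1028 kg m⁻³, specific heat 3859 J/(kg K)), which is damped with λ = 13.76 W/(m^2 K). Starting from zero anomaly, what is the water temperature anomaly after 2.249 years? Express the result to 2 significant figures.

13 K

Areal heat capacity C = ρ c_p D = 1028 × 3859 × 109.8 = 4.36×10^8 J m⁻² K⁻¹.
τ = C / λ = 4.36×10^8 / 13.76 = 3.17×10^7 s.
Equilibrium anomaly ΔT_eq = F / λ = 198.7 / 13.76 = 14.4 K.
t = 2.249 years = 7.10×10^7 s, so t/τ = 2.24.
ΔT(t) = ΔT_eq (1 − e^(−t/τ)) = 14.4 × (1 − e^−2.24) = 12.9 K.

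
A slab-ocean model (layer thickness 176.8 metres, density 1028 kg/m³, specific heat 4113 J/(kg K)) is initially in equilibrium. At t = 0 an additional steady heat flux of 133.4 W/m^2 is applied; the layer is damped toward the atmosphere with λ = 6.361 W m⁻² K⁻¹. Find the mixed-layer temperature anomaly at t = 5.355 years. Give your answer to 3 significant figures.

16.0 K

Areal heat capacity C = ρ c_p D = 1028 × 4113 × 176.8 = 7.48×10^8 J/(m²·K).
τ = C / λ = 7.48×10^8 / 6.361 = 1.18×10^8 s.
Equilibrium anomaly ΔT_eq = F / λ = 133.4 / 6.361 = 21.0 K.
t = 5.355 years = 1.69×10^8 s, so t/τ = 1.44.
ΔT(t) = ΔT_eq (1 − e^(−t/τ)) = 21.0 × (1 − e^−1.44) = 16.0 K.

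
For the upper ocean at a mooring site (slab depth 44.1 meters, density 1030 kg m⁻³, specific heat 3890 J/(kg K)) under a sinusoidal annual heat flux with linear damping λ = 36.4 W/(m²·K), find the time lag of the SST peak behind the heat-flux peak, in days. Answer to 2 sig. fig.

Areal heat capacity C = ρ c_p D = 1030 × 3890 × 44.1 = 1.77×10^8 J/(m²·K).
ω = 2π / 3.15×10^7 s = 1.99×10^-7 s⁻¹.
Phase lag φ = arctan(Cω/λ) = arctan(35.2/36.4) = 0.769 rad.
Time lag = φ / ω = 0.769 / 1.99×10^-7 = 3.86×10^6 s = 44.7 days.

45 days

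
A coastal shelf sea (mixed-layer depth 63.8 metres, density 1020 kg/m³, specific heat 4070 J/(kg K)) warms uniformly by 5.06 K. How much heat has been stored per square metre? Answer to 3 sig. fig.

1.34×10^9

Areal heat capacity C = ρ c_p D = 1020 × 4070 × 63.8 = 2.65×10^8 J m⁻² K⁻¹.
ΔQ = C ΔT = 2.65×10^8 × 5.06 = 1.34×10^9 J/m².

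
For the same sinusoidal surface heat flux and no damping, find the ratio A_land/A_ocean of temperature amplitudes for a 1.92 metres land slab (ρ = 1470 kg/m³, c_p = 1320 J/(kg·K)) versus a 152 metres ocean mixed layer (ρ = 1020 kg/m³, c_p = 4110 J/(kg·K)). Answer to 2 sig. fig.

170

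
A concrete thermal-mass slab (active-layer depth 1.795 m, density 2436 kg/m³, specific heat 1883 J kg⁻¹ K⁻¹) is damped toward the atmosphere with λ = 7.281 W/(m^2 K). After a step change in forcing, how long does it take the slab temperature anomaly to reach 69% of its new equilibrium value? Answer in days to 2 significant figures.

Areal heat capacity C = ρ c_p D = 2436 × 1883 × 1.795 = 8.23×10^6 J/(m²·K).
τ = C / λ = 8.23×10^6 / 7.281 = 1.13×10^6 s.
Fraction reached: 1 − e^(−t/τ) = 0.69 ⇒ t = −τ ln(1 − 0.69) = τ × 1.17.
t = 1.32×10^6 s = 15.3 days.

15 days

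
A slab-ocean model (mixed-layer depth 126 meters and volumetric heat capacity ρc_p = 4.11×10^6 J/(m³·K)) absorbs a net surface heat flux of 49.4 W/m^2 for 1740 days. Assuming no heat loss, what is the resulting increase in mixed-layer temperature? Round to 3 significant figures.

Areal heat capacity C = ρc_p × D = 4.11×10^6 × 126 = 5.18×10^8 J m⁻² K⁻¹.
Net heat input Q = F Δt = 49.4 × (1740 days × 86400 s/day) = 7.43×10^9 J/m².
ΔT = Q / C = 7.43×10^9 / 5.18×10^8 = 14.3 K.

14.3 K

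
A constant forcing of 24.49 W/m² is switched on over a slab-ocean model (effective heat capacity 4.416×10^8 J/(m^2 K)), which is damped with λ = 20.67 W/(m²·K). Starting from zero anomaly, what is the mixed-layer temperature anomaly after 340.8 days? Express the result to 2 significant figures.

Areal heat capacity C = 4.416×10^8 J/(m^2 K) (given).
τ = C / λ = 4.42×10^8 / 20.67 = 2.14×10^7 s.
Equilibrium anomaly ΔT_eq = F / λ = 24.49 / 20.67 = 1.18 K.
t = 340.8 days = 2.94×10^7 s, so t/τ = 1.38.
ΔT(t) = ΔT_eq (1 − e^(−t/τ)) = 1.18 × (1 − e^−1.38) = 0.886 K.

0.89 K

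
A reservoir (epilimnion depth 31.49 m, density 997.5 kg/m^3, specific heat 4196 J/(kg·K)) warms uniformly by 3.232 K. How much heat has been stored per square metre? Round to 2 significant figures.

Areal heat capacity C = ρ c_p D = 997.5 × 4196 × 31.49 = 1.32×10^8 J/(m²·K).
ΔQ = C ΔT = 1.32×10^8 × 3.232 = 4.26×10^8 J/m².

4.3×10^8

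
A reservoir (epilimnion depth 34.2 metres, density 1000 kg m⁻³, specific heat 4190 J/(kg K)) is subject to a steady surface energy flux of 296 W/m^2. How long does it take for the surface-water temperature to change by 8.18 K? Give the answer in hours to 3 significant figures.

1100 hours

Areal heat capacity C = ρ c_p D = 1000 × 4190 × 34.2 = 1.43×10^8 J m⁻² K⁻¹.
Time required: Δt = C ΔT / F = 1.43×10^8 × 8.18 / 296 = 3.96×10^6 s.
In hours: 3.96×10^6 s / (3600 s/hour) = 1100 hours.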